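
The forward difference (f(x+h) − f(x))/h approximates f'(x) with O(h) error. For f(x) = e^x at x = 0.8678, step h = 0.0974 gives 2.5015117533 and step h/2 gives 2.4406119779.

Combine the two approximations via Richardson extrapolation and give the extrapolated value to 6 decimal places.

The method has order 1: 2^1 = 2.
2*2.4406119779 − 2.5015117533 = 2.3797122025
Denominator 2 − 1 = 1.
Result: 2.3797122025
Gap between inputs: 6.090e-02; correction applied: −0.0608997754.

2.379712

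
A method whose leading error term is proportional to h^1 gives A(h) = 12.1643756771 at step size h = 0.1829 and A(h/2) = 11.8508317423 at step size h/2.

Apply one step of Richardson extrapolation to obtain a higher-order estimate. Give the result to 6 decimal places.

11.537288

With r = 1 the leading error scales as h^1, so the weight is 2^1 = 2.
2×11.8508317423 = 23.7016634846; subtract 12.1643756771 → 11.5372878075
(2×11.8508317423 − 12.1643756771)/(2 − 1) = 11.5372878075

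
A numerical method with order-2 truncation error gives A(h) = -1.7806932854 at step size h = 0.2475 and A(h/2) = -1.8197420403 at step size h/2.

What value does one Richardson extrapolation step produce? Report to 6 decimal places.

-1.832758

Leading term ∝ h^2; use weight 4 = 2^2.
4*(-1.8197420403) = -7.2789681612; (-7.2789681612) − (-1.7806932854) = -5.4982748758
Divide by 2^2 − 1 = 3.
(-5.4982748758) ÷ 3 = -1.8327582919
Gap between inputs: 3.905e-02; correction applied: −0.0130162516.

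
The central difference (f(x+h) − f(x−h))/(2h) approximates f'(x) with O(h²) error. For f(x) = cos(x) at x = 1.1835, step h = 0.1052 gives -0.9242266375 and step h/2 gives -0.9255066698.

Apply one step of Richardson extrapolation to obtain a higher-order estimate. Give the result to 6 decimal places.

-0.925933

Method order is 2; weight 2^2 = 4.
Top: 4(-0.9255066698) − (-0.9242266375) = -2.7778000417
(4×(-0.9255066698) − (-0.9242266375))/(4 − 1) = -0.9259333472
Gap between inputs: 1.280e-03; correction applied: −0.0004266774.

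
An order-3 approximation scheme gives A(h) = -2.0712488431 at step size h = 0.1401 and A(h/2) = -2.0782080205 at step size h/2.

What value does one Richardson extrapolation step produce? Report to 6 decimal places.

-2.079202

Method order is 3; weight 2^3 = 8.
8 × (-2.0782080205) = -16.6256641640; (-16.6256641640) − (-2.0712488431) = -14.5544153209
Extrapolated: (-14.5544153209) / 7 = -2.0792021887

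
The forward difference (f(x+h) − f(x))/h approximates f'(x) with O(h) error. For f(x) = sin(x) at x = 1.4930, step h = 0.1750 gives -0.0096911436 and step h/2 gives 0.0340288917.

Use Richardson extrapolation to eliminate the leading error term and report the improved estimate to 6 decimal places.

0.077749

With r = 1 the leading error scales as h^1, so the weight is 2^1 = 2.
2^1×A(h/2) = 0.0680577834; minus A(h) gives 0.0777489270.
Divide by 2^1 − 1 = 1.
So the Richardson estimate is 0.0777489270.
Correction |R − A(h/2)| = 4.372e-02; gap |A(h/2) − A(h)| = 4.372e-02.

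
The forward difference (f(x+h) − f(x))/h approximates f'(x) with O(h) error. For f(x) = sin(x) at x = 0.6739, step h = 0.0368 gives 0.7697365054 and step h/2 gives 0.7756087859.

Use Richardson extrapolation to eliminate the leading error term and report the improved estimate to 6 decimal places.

0.781481

With r = 1 the leading error scales as h^1, so the weight is 2^1 = 2.
A(h/2) − A(h) = 0.7756087859 − 0.7697365054 = 0.0058722805
Divide by 2^1 − 1 = 1: 0.0058722805/1 = 0.0058722805
R = 0.7756087859 + 0.0058722805 = 0.7814810664
Correction |R − A(h/2)| = 5.872e-03; gap |A(h/2) − A(h)| = 5.872e-03.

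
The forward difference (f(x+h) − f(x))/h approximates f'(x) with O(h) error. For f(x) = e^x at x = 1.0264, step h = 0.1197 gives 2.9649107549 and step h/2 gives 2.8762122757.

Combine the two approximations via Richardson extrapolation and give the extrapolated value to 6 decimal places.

2.787514

r = 1, so 2^r = 2.
Difference of the inputs: 2.8762122757 − 2.9649107549 = -0.0886984792
Correction (A(h/2) − A(h))/(2 − 1) = (-0.0886984792)/1 = -0.0886984792
R = 2.8762122757 − 0.0886984792 = 2.7875137965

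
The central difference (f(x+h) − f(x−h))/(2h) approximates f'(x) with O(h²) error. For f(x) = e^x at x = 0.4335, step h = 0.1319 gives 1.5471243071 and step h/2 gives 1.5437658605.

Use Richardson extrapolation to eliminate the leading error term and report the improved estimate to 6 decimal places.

1.542646

Error is O(h^2); halving h shrinks it by 2^2 = 4.
4×1.5437658605 − 1.5471243071 = 4.6279391349
Divide by 2^2 − 1 = 3.
R = 4.6279391349/3 = 1.5426463783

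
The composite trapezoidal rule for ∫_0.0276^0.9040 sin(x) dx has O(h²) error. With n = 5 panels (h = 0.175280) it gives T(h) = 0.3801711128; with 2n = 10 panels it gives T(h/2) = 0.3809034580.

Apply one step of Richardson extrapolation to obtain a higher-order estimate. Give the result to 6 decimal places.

0.381148

r = 2, so 2^r = 4.
4·0.3809034580 = 1.5236138320; 1.5236138320 − 0.3801711128 = 1.1434427192
(4·0.3809034580 − 0.3801711128)/(4 − 1) = 0.3811475731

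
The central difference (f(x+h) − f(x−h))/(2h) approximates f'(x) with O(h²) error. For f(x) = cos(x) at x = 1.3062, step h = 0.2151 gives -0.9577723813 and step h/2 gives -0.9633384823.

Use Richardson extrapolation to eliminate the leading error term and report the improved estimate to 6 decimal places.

r = 2: numerator weight 4, denominator 3.
2^2*A(h/2) = -3.8533539292; minus A(h) gives -2.8955815479.
Denominator 4 − 1 = 3.
(-2.8955815479) ÷ 3 = -0.9651938493
Correction |R − A(h/2)| = 1.855e-03; gap |A(h/2) − A(h)| = 5.566e-03.

-0.965194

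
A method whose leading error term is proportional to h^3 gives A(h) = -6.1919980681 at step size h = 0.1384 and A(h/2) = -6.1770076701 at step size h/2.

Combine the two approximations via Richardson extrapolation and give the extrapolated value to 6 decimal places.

-6.174866

The method has order 3: 2^3 = 8.
Weighted: (-49.4160613608) − (-6.1919980681) = -43.2240632927
Divide by 2^3 − 1 = 7.
R = (-43.2240632927)/7 = -6.1748661847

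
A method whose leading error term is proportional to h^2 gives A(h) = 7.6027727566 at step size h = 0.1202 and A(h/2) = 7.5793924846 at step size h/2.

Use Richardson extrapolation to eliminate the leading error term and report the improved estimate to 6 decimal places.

r = 2: numerator weight 4, denominator 3.
4 × 7.5793924846 = 30.3175699384; 30.3175699384 − 7.6027727566 = 22.7147971818
Divide by 2^2 − 1 = 3.
Extrapolated: 22.7147971818 / 3 = 7.5715990606

7.571599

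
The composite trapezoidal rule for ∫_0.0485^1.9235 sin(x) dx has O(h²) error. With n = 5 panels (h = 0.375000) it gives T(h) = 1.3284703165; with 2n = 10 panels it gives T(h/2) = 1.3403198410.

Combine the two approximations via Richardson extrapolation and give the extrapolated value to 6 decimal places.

1.344270

Error is O(h^2); halving h shrinks it by 2^2 = 4.
Numerator 4×A(h/2) − A(h) = 4×1.3403198410 − 1.3284703165 = 4.0328090475
Denominator 4 − 1 = 3.
Extrapolated: 4.0328090475 / 3 = 1.3442696825
Gap between inputs: 1.185e-02; correction applied: +0.0039498415.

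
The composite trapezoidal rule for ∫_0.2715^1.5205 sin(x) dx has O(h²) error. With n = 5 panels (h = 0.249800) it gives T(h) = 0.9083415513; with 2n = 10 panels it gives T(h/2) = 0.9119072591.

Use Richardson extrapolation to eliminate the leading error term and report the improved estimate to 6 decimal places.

0.913096

Error is O(h^2); halving h shrinks it by 2^2 = 4.
4*0.9119072591 − 0.9083415513 = 2.7392874851
(4*0.9119072591 − 0.9083415513)/(4 − 1) = 0.9130958284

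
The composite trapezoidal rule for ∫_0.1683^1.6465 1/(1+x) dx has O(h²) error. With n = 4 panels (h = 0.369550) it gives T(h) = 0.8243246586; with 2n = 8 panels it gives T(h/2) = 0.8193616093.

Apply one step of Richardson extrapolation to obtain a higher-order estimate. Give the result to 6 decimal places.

r = 2: numerator weight 4, denominator 3.
Top: 4(0.8193616093) − (0.8243246586) = 2.4531217786
2.4531217786 ÷ 3 = 0.8177072595

0.817707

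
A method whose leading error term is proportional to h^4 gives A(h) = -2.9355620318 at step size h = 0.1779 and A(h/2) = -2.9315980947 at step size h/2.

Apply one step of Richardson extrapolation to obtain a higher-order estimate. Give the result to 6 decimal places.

r = 4: numerator weight 16, denominator 15.
2^4·A(h/2) = -46.9055695152; minus A(h) gives -43.9700074834.
Denominator 16 − 1 = 15.
(-43.9700074834) ÷ 15 = -2.9313338322
Shift from A(h/2): +0.0002642625.

-2.931334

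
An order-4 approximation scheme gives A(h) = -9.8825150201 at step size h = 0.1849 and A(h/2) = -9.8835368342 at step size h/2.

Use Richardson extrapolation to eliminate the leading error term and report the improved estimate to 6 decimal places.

-9.883605

Leading term ∝ h^4; use weight 16 = 2^4.
Difference of the inputs: -9.8835368342 − (-9.8825150201) = -0.0010218141
Divide by 2^4 − 1 = 15: (-0.0010218141)/15 = -0.0000681209
R = -9.8835368342 − 0.0000681209 = -9.8836049551
Gap between inputs: 1.022e-03; correction applied: −0.0000681209.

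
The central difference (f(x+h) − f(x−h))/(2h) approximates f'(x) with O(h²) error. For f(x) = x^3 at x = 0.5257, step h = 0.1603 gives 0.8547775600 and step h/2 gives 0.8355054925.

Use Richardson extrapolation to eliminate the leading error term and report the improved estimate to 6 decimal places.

0.829081

Method order is 2; weight 2^2 = 4.
4 × 0.8355054925 = 3.3420219700; 3.3420219700 − 0.8547775600 = 2.4872444100
(4 × 0.8355054925 − 0.8547775600)/(4 − 1) = 0.8290814700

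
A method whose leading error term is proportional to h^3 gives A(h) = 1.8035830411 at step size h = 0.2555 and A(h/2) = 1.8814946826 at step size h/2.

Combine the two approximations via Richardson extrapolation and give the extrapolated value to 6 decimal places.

1.892625

Leading term ∝ h^3; use weight 8 = 2^3.
2^3*A(h/2) = 15.0519574608; minus A(h) gives 13.2483744197.
Denominator 8 − 1 = 7.
13.2483744197 ÷ 7 = 1.8926249171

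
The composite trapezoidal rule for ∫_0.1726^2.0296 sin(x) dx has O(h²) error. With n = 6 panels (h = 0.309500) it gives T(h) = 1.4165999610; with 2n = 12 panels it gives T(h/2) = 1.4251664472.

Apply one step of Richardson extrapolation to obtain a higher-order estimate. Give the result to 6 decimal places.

r = 2: numerator weight 4, denominator 3.
Top: 4(1.4251664472) − (1.4165999610) = 4.2840658278
R = 4.2840658278/3 = 1.4280219426

1.428022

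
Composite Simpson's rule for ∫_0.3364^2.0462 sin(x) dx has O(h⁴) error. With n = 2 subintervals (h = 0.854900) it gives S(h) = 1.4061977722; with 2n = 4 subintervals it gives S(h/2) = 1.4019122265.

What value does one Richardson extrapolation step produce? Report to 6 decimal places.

1.401627

r = 4, so 2^r = 16.
2^4*A(h/2) = 22.4305956240; minus A(h) gives 21.0243978518.
R = 21.0243978518/15 = 1.4016265235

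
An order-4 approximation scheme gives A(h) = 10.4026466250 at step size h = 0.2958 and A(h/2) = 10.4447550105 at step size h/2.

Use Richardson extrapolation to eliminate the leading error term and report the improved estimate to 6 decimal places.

10.447562

r = 4: numerator weight 16, denominator 15.
16*10.4447550105 = 167.1160801680; subtract 10.4026466250 → 156.7134335430
Divide by 2^4 − 1 = 15.
So the Richardson estimate is 10.4475622362.
Correction |R − A(h/2)| = 2.807e-03; gap |A(h/2) − A(h)| = 4.211e-02.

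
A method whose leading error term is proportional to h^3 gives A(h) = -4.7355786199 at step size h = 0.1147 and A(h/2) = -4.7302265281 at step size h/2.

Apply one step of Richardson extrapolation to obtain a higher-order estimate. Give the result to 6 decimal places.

-4.729462

With r = 3 the leading error scales as h^3, so the weight is 2^3 = 8.
Difference of the inputs: -4.7302265281 − (-4.7355786199) = 0.0053520918
Divide by 2^3 − 1 = 7: 0.0053520918/7 = 0.0007645845
R = A(h/2) + (A(h/2) − A(h))/7 = -4.7302265281 + 0.0007645845 = -4.7294619436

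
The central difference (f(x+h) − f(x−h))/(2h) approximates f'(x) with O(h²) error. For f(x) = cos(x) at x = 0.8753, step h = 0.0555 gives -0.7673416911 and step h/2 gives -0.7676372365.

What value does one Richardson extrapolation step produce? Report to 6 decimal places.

Order 2 gives 2^r = 4 and 2^r − 1 = 3.
Weighted: (-3.0705489460) − (-0.7673416911) = -2.3032072549
R = (-2.3032072549)/3 = -0.7677357516
Correction |R − A(h/2)| = 9.852e-05; gap |A(h/2) − A(h)| = 2.955e-04.

-0.767736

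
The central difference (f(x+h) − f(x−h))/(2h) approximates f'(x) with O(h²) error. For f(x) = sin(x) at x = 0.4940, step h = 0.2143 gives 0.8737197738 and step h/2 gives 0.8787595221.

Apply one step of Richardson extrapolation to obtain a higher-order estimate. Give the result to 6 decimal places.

r = 2, so 2^r = 4.
Numerator 4·A(h/2) − A(h) = 4·0.8787595221 − 0.8737197738 = 2.6413183146
2.6413183146 ÷ 3 = 0.8804394382

0.880439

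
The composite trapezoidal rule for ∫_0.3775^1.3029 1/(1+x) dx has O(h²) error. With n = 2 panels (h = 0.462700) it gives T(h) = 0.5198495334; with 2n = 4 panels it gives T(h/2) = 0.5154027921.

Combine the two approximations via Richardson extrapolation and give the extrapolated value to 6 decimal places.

Leading term ∝ h^2; use weight 4 = 2^2.
2^2·A(h/2) = 2.0616111684; minus A(h) gives 1.5417616350.
Divide by 2^2 − 1 = 3.
Extrapolated: 1.5417616350 / 3 = 0.5139205450

0.513921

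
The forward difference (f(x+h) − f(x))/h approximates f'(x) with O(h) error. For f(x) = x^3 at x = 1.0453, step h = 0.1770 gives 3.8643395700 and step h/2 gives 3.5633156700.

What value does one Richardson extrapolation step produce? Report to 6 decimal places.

Error is O(h^1); halving h shrinks it by 2^1 = 2.
Numerator 2*A(h/2) − A(h) = 2*3.5633156700 − 3.8643395700 = 3.2622917700
Extrapolated: 3.2622917700 / 1 = 3.2622917700

3.262292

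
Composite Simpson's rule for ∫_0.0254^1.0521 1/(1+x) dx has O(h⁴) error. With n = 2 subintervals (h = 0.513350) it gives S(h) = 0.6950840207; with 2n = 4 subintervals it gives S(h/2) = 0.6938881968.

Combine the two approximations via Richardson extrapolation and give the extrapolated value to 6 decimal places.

r = 4, so 2^r = 16.
Top: 16(0.6938881968) − (0.6950840207) = 10.4071271281
Divide by 2^4 − 1 = 15.
So the Richardson estimate is 0.6938084752.

0.693808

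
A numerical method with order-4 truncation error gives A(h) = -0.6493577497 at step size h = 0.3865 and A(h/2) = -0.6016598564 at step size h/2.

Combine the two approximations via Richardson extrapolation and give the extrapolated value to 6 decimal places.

-0.598480

With r = 4 the leading error scales as h^4, so the weight is 2^4 = 16.
16·(-0.6016598564) = -9.6265577024; subtract (-0.6493577497) → -8.9771999527
Divide by 2^4 − 1 = 15.
So the Richardson estimate is -0.5984799968.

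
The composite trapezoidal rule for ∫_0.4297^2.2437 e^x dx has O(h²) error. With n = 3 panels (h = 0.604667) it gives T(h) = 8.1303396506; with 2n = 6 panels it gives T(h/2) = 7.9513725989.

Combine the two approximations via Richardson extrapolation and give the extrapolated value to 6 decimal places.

7.891717

Method order is 2; weight 2^2 = 4.
Numerator 4 × A(h/2) − A(h) = 4 × 7.9513725989 − 8.1303396506 = 23.6751507450
Denominator 4 − 1 = 3.
Extrapolated: 23.6751507450 / 3 = 7.8917169150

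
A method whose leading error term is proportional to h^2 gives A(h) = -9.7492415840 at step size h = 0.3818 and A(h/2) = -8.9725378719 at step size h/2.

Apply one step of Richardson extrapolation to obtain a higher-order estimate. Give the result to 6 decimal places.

Method order is 2; weight 2^2 = 4.
2^2*A(h/2) = -35.8901514876; minus A(h) gives -26.1409099036.
Divide by 2^2 − 1 = 3.
Extrapolated: (-26.1409099036) / 3 = -8.7136366345
Correction |R − A(h/2)| = 2.589e-01; gap |A(h/2) − A(h)| = 7.767e-01.

-8.713637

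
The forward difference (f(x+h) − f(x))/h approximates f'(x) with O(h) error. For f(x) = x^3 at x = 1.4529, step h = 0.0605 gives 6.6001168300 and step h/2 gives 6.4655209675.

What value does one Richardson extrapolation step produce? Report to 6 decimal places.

The method has order 1: 2^1 = 2.
Weighted: 12.9310419350 − 6.6001168300 = 6.3309251050
Denominator 2 − 1 = 1.
So the Richardson estimate is 6.3309251050.

6.330925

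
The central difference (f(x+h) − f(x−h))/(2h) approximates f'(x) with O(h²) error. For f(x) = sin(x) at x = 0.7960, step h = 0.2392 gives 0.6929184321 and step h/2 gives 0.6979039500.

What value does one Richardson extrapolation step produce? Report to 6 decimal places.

0.699566

Order 2 gives 2^r = 4 and 2^r − 1 = 3.
4 × 0.6979039500 = 2.7916158000; subtract 0.6929184321 → 2.0986973679
Extrapolated: 2.0986973679 / 3 = 0.6995657893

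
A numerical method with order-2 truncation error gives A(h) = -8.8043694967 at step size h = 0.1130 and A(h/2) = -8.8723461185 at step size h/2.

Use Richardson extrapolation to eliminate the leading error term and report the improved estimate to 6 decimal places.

The method has order 2: 2^2 = 4.
Top: 4(-8.8723461185) − (-8.8043694967) = -26.6850149773
Divide by 2^2 − 1 = 3.
Result: -8.8950049924

-8.895005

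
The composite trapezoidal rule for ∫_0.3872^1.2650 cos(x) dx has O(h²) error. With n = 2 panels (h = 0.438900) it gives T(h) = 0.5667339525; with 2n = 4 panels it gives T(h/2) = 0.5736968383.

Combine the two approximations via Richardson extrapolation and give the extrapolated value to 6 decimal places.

r = 2, so 2^r = 4.
Weighted: 2.2947873532 − 0.5667339525 = 1.7280534007
Denominator 4 − 1 = 3.
1.7280534007 ÷ 3 = 0.5760178002

0.576018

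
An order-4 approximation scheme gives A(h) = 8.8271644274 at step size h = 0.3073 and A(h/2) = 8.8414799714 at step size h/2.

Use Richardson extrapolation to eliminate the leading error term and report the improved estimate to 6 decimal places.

The method has order 4: 2^4 = 16.
Weighted: 141.4636795424 − 8.8271644274 = 132.6365151150
Denominator 16 − 1 = 15.
Extrapolated: 132.6365151150 / 15 = 8.8424343410
Gap between inputs: 1.432e-02; correction applied: +0.0009543696.

8.842434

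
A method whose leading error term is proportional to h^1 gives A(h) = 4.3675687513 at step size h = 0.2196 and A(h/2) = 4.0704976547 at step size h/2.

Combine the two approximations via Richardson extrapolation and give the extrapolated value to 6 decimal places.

3.773427

r = 1, so 2^r = 2.
Top: 2(4.0704976547) − (4.3675687513) = 3.7734265581
Divide by 2^1 − 1 = 1.
Extrapolated: 3.7734265581 / 1 = 3.7734265581
Gap between inputs: 2.971e-01; correction applied: −0.2970710966.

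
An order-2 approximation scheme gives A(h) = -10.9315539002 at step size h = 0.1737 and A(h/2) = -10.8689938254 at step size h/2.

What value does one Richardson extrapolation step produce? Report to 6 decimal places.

-10.848140

r = 2, so 2^r = 4.
4×(-10.8689938254) = -43.4759753016; subtract (-10.9315539002) → -32.5444214014
(-32.5444214014) ÷ 3 = -10.8481404671
Gap between inputs: 6.256e-02; correction applied: +0.0208533583.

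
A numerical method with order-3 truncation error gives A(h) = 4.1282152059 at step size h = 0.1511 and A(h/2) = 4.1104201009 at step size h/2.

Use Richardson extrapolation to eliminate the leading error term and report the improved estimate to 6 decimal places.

4.107878

Method order is 3; weight 2^3 = 8.
8 × 4.1104201009 − 4.1282152059 = 28.7551456013
Denominator 8 − 1 = 7.
R = 28.7551456013/7 = 4.1078779430
Correction |R − A(h/2)| = 2.542e-03; gap |A(h/2) − A(h)| = 1.780e-02.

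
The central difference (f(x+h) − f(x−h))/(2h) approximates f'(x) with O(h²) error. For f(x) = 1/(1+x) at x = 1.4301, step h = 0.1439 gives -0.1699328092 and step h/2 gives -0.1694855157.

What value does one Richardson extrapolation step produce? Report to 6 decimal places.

r = 2, so 2^r = 4.
4 × (-0.1694855157) = -0.6779420628; (-0.6779420628) − (-0.1699328092) = -0.5080092536
R = (-0.5080092536)/3 = -0.1693364179

-0.169336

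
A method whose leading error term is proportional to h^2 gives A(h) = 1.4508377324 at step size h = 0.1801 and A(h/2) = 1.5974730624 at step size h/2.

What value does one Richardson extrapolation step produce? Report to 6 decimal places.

Method order is 2; weight 2^2 = 4.
Numerator 4·A(h/2) − A(h) = 4·1.5974730624 − 1.4508377324 = 4.9390545172
Denominator 4 − 1 = 3.
Result: 1.6463515057

1.646352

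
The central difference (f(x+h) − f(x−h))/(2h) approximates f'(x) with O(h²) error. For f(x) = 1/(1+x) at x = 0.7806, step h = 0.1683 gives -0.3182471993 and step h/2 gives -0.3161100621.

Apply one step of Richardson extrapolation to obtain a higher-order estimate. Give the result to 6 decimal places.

r = 2: numerator weight 4, denominator 3.
Weighted: (-1.2644402484) − (-0.3182471993) = -0.9461930491
Divide by 2^2 − 1 = 3.
Extrapolated: (-0.9461930491) / 3 = -0.3153976830
Correction |R − A(h/2)| = 7.124e-04; gap |A(h/2) − A(h)| = 2.137e-03.

-0.315398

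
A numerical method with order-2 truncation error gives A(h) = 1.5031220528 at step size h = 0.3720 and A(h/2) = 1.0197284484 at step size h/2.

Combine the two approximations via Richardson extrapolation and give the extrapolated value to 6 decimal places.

Error is O(h^2); halving h shrinks it by 2^2 = 4.
A(h/2) − A(h) = 1.0197284484 − 1.5031220528 = -0.4833936044
Divide by 2^2 − 1 = 3: (-0.4833936044)/3 = -0.1611312015
R = 1.0197284484 − 0.1611312015 = 0.8585972469

0.858597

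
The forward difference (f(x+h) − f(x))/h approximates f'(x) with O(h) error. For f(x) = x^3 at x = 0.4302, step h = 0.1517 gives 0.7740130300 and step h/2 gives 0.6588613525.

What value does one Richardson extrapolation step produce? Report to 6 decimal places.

r = 1, so 2^r = 2.
Weighted: 1.3177227050 − 0.7740130300 = 0.5437096750
Divide by 2^1 − 1 = 1.
Extrapolated: 0.5437096750 / 1 = 0.5437096750

0.543710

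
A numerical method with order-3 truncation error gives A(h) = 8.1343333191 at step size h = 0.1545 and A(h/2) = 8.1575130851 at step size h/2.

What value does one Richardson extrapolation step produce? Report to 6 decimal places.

8.160824

With r = 3 the leading error scales as h^3, so the weight is 2^3 = 8.
8·8.1575130851 = 65.2601046808; subtract 8.1343333191 → 57.1257713617
Divide by 2^3 − 1 = 7.
57.1257713617 ÷ 7 = 8.1608244802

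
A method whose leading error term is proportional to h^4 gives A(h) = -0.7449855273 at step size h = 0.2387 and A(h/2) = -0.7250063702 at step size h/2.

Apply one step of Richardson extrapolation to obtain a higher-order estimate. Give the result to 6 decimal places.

The method has order 4: 2^4 = 16.
16*(-0.7250063702) = -11.6001019232; subtract (-0.7449855273) → -10.8551163959
Denominator 16 − 1 = 15.
So the Richardson estimate is -0.7236744264.

-0.723674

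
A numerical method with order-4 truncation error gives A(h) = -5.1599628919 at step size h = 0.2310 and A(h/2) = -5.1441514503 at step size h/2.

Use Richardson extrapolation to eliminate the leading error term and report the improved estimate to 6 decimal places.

r = 4: numerator weight 16, denominator 15.
Difference of the inputs: -5.1441514503 − (-5.1599628919) = 0.0158114416
Correction (A(h/2) − A(h))/(16 − 1) = 0.0158114416/15 = 0.0010540961
R = A(h/2) + (A(h/2) − A(h))/15 = -5.1441514503 + 0.0010540961 = -5.1430973542
Correction |R − A(h/2)| = 1.054e-03; gap |A(h/2) − A(h)| = 1.581e-02.

-5.143097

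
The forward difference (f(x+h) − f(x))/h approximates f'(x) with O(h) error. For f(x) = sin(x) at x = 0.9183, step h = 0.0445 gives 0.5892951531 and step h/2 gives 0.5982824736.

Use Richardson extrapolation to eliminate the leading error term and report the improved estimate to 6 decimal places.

0.607270

With r = 1 the leading error scales as h^1, so the weight is 2^1 = 2.
2·0.5982824736 − 0.5892951531 = 0.6072697941
Divide by 2^1 − 1 = 1.
Extrapolated: 0.6072697941 / 1 = 0.6072697941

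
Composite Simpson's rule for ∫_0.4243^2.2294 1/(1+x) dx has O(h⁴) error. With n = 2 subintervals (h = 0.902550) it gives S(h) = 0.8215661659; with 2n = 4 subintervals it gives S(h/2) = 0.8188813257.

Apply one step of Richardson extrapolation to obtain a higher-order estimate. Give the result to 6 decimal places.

0.818702

The method has order 4: 2^4 = 16.
16·0.8188813257 − 0.8215661659 = 12.2805350453
Denominator 16 − 1 = 15.
Extrapolated: 12.2805350453 / 15 = 0.8187023364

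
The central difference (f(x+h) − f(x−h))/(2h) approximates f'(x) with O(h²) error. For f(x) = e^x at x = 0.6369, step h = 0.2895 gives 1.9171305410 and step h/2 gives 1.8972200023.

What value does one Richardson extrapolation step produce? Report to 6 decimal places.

Leading term ∝ h^2; use weight 4 = 2^2.
Numerator 4*A(h/2) − A(h) = 4*1.8972200023 − 1.9171305410 = 5.6717494682
Denominator 4 − 1 = 3.
Result: 1.8905831561
Correction |R − A(h/2)| = 6.637e-03; gap |A(h/2) − A(h)| = 1.991e-02.

1.890583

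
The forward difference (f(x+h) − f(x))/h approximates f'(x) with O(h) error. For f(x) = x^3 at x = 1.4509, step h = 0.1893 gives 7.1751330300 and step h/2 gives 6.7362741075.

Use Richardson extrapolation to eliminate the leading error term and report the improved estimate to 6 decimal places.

Method order is 1; weight 2^1 = 2.
2×6.7362741075 = 13.4725482150; 13.4725482150 − 7.1751330300 = 6.2974151850
R = 6.2974151850/1 = 6.2974151850
Gap between inputs: 4.389e-01; correction applied: −0.4388589225.

6.297415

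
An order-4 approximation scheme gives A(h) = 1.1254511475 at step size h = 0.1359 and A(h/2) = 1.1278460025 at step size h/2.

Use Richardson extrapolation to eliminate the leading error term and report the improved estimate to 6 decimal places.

The method has order 4: 2^4 = 16.
Difference of the inputs: 1.1278460025 − 1.1254511475 = 0.0023948550
Divide by 2^4 − 1 = 15: 0.0023948550/15 = 0.0001596570
R = 1.1278460025 + 0.0001596570 = 1.1280056595
Gap between inputs: 2.395e-03; correction applied: +0.0001596570.

1.128006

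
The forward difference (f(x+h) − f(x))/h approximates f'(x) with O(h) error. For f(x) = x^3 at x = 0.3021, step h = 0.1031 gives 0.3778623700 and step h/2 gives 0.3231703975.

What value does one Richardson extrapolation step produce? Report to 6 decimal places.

0.268478

With r = 1 the leading error scales as h^1, so the weight is 2^1 = 2.
2*0.3231703975 = 0.6463407950; 0.6463407950 − 0.3778623700 = 0.2684784250
Extrapolated: 0.2684784250 / 1 = 0.2684784250
Gap between inputs: 5.469e-02; correction applied: −0.0546919725.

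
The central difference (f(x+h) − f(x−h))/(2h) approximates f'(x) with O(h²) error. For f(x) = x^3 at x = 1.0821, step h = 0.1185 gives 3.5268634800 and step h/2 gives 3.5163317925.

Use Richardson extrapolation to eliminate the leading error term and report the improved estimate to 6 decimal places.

r = 2, so 2^r = 4.
A(h/2) − A(h) = 3.5163317925 − 3.5268634800 = -0.0105316875
Correction (A(h/2) − A(h))/(4 − 1) = (-0.0105316875)/3 = -0.0035105625
R = A(h/2) + (A(h/2) − A(h))/3 = 3.5163317925 − 0.0035105625 = 3.5128212300

3.512821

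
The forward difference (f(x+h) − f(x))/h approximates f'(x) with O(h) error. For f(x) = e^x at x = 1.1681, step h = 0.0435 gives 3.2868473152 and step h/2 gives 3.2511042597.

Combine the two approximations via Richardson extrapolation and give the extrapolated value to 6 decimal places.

r = 1, so 2^r = 2.
2·3.2511042597 = 6.5022085194; subtract 3.2868473152 → 3.2153612042
Denominator 2 − 1 = 1.
3.2153612042 ÷ 1 = 3.2153612042
Gap between inputs: 3.574e-02; correction applied: −0.0357430555.

3.215361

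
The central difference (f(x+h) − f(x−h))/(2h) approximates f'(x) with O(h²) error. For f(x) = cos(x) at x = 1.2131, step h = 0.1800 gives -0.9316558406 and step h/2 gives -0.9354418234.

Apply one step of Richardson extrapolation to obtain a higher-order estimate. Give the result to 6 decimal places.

r = 2, so 2^r = 4.
Numerator 4 × A(h/2) − A(h) = 4 × (-0.9354418234) − (-0.9316558406) = -2.8101114530
Divide by 2^2 − 1 = 3.
Result: -0.9367038177
Correction |R − A(h/2)| = 1.262e-03; gap |A(h/2) − A(h)| = 3.786e-03.

-0.936704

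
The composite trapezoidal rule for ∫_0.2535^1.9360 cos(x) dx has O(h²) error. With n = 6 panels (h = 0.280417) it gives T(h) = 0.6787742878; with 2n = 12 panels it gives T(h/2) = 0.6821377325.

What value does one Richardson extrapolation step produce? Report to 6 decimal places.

0.683259

r = 2: numerator weight 4, denominator 3.
4·0.6821377325 − 0.6787742878 = 2.0497766422
2.0497766422 ÷ 3 = 0.6832588807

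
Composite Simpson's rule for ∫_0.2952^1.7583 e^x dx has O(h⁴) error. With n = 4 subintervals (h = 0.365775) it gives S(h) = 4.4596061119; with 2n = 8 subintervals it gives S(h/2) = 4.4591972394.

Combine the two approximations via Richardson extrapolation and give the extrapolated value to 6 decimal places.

4.459170

r = 4, so 2^r = 16.
16 × 4.4591972394 = 71.3471558304; subtract 4.4596061119 → 66.8875497185
R = 66.8875497185/15 = 4.4591699812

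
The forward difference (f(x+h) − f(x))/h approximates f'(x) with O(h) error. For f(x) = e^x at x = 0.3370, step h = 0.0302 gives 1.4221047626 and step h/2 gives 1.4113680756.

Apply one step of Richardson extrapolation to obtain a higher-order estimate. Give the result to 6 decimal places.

1.400631

With r = 1 the leading error scales as h^1, so the weight is 2^1 = 2.
Top: 2(1.4113680756) − (1.4221047626) = 1.4006313886
Divide by 2^1 − 1 = 1.
Extrapolated: 1.4006313886 / 1 = 1.4006313886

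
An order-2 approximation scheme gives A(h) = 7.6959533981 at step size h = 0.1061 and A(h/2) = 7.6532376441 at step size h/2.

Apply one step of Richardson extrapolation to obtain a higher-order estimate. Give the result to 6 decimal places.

7.638999

Leading term ∝ h^2; use weight 4 = 2^2.
Numerator 4×A(h/2) − A(h) = 4×7.6532376441 − 7.6959533981 = 22.9169971783
Divide by 2^2 − 1 = 3.
(4×7.6532376441 − 7.6959533981)/(4 − 1) = 7.6389990594
Correction |R − A(h/2)| = 1.424e-02; gap |A(h/2) − A(h)| = 4.272e-02.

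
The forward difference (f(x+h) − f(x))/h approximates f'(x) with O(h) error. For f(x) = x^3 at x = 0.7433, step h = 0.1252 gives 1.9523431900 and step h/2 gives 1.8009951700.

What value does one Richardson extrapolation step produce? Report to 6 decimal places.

Order 1 gives 2^r = 2 and 2^r − 1 = 1.
2×1.8009951700 = 3.6019903400; subtract 1.9523431900 → 1.6496471500
(2×1.8009951700 − 1.9523431900)/(2 − 1) = 1.6496471500
Gap between inputs: 1.513e-01; correction applied: −0.1513480200.

1.649647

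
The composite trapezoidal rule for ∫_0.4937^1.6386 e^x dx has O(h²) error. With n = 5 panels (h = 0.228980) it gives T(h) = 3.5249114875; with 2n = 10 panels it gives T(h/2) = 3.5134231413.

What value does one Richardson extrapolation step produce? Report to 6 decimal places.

3.509594

The method has order 2: 2^2 = 4.
4 × 3.5134231413 − 3.5249114875 = 10.5287810777
Denominator 4 − 1 = 3.
10.5287810777 ÷ 3 = 3.5095936926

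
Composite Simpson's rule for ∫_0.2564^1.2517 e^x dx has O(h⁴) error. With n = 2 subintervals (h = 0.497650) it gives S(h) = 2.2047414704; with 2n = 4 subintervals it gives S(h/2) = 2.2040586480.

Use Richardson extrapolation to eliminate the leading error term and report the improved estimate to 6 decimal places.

2.204013

Method order is 4; weight 2^4 = 16.
Difference of the inputs: 2.2040586480 − 2.2047414704 = -0.0006828224
Divide by 2^4 − 1 = 15: (-0.0006828224)/15 = -0.0000455215
R = A(h/2) + (A(h/2) − A(h))/15 = 2.2040586480 − 0.0000455215 = 2.2040131265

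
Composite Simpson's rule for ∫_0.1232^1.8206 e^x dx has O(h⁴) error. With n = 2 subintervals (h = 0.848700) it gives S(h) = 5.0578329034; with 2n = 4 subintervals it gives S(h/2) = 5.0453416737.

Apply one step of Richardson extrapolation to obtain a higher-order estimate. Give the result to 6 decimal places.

5.044509

Order 4 gives 2^r = 16 and 2^r − 1 = 15.
Top: 16(5.0453416737) − (5.0578329034) = 75.6676338758
Divide by 2^4 − 1 = 15.
Result: 5.0445089251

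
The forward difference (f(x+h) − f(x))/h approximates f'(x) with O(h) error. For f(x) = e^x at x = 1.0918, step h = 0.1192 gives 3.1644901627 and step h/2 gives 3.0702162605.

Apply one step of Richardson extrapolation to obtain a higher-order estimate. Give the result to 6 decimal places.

With r = 1 the leading error scales as h^1, so the weight is 2^1 = 2.
Weighted: 6.1404325210 − 3.1644901627 = 2.9759423583
R = 2.9759423583/1 = 2.9759423583
Gap between inputs: 9.427e-02; correction applied: −0.0942739022.

2.975942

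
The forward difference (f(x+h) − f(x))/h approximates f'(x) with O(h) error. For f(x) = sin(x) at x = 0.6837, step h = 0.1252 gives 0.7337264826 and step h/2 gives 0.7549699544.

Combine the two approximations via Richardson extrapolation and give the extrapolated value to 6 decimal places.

Method order is 1; weight 2^1 = 2.
Top: 2(0.7549699544) − (0.7337264826) = 0.7762134262
Denominator 2 − 1 = 1.
R = 0.7762134262/1 = 0.7762134262
Shift from A(h/2): +0.0212434718.

0.776213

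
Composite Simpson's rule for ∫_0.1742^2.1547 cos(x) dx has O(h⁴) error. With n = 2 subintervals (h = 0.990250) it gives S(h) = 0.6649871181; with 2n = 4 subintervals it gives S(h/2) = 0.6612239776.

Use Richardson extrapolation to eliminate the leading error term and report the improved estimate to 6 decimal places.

r = 4: numerator weight 16, denominator 15.
Weighted: 10.5795836416 − 0.6649871181 = 9.9145965235
Divide by 2^4 − 1 = 15.
Extrapolated: 9.9145965235 / 15 = 0.6609731016

0.660973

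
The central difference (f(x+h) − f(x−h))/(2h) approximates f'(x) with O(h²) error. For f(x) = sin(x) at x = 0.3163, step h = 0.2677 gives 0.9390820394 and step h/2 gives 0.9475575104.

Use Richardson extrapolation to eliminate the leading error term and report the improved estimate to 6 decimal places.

0.950383

Error is O(h^2); halving h shrinks it by 2^2 = 4.
Numerator 4·A(h/2) − A(h) = 4·0.9475575104 − 0.9390820394 = 2.8511480022
Denominator 4 − 1 = 3.
2.8511480022 ÷ 3 = 0.9503826674
Gap between inputs: 8.475e-03; correction applied: +0.0028251570.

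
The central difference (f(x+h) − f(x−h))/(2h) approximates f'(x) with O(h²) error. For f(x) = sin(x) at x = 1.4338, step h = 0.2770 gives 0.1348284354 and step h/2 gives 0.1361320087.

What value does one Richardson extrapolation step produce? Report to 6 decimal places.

0.136567

With r = 2 the leading error scales as h^2, so the weight is 2^2 = 4.
Top: 4(0.1361320087) − (0.1348284354) = 0.4096995994
R = 0.4096995994/3 = 0.1365665331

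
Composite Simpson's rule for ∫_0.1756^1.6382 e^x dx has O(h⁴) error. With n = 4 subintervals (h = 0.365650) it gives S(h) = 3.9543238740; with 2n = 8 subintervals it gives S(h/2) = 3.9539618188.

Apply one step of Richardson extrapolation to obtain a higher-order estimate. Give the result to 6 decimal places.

The method has order 4: 2^4 = 16.
16×3.9539618188 = 63.2633891008; 63.2633891008 − 3.9543238740 = 59.3090652268
(16×3.9539618188 − 3.9543238740)/(16 − 1) = 3.9539376818

3.953938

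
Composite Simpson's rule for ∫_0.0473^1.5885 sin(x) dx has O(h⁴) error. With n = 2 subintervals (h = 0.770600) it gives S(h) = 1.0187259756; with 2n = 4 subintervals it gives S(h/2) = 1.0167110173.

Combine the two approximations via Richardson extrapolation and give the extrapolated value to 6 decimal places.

With r = 4 the leading error scales as h^4, so the weight is 2^4 = 16.
2^4 × A(h/2) = 16.2673762768; minus A(h) gives 15.2486503012.
15.2486503012 ÷ 15 = 1.0165766867

1.016577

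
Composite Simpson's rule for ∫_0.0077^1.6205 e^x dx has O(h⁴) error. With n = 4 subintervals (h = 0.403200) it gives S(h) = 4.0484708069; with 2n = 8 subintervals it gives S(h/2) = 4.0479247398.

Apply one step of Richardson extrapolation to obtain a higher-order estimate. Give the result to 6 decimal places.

Error is O(h^4); halving h shrinks it by 2^4 = 16.
16·4.0479247398 − 4.0484708069 = 60.7183250299
Denominator 16 − 1 = 15.
Result: 4.0478883353
Correction |R − A(h/2)| = 3.640e-05; gap |A(h/2) − A(h)| = 5.461e-04.

4.047888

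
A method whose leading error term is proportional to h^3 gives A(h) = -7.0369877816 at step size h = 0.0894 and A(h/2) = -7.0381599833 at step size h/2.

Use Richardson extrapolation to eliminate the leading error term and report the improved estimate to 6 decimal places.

-7.038327

Error is O(h^3); halving h shrinks it by 2^3 = 8.
A(h/2) − A(h) = -7.0381599833 − (-7.0369877816) = -0.0011722017
Divide by 2^3 − 1 = 7: (-0.0011722017)/7 = -0.0001674574
R = -7.0381599833 − 0.0001674574 = -7.0383274407
Shift from A(h/2): −0.0001674574.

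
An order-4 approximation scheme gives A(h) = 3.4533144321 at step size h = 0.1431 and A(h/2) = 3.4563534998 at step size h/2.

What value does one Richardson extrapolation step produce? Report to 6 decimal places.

The method has order 4: 2^4 = 16.
2^4*A(h/2) = 55.3016559968; minus A(h) gives 51.8483415647.
Denominator 16 − 1 = 15.
(16*3.4563534998 − 3.4533144321)/(16 − 1) = 3.4565561043
Gap between inputs: 3.039e-03; correction applied: +0.0002026045.

3.456556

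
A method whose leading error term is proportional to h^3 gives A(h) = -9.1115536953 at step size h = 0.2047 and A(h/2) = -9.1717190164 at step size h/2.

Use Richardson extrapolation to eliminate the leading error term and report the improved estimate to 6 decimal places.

r = 3, so 2^r = 8.
Difference of the inputs: -9.1717190164 − (-9.1115536953) = -0.0601653211
Divide by 2^3 − 1 = 7: (-0.0601653211)/7 = -0.0085950459
R = A(h/2) + (A(h/2) − A(h))/7 = -9.1717190164 − 0.0085950459 = -9.1803140623
Correction |R − A(h/2)| = 8.595e-03; gap |A(h/2) − A(h)| = 6.017e-02.

-9.180314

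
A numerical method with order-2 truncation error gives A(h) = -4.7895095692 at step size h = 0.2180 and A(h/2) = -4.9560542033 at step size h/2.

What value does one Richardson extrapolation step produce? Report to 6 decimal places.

-5.011569

Method order is 2; weight 2^2 = 4.
Difference of the inputs: -4.9560542033 − (-4.7895095692) = -0.1665446341
Divide by 2^2 − 1 = 3: (-0.1665446341)/3 = -0.0555148780
R = A(h/2) + (A(h/2) − A(h))/3 = -4.9560542033 − 0.0555148780 = -5.0115690813
Gap between inputs: 1.665e-01; correction applied: −0.0555148780.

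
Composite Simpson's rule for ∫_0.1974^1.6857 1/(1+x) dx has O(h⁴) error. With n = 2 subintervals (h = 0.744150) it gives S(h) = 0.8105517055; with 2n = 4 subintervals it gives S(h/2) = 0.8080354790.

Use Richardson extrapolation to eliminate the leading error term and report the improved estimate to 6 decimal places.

0.807868

With r = 4 the leading error scales as h^4, so the weight is 2^4 = 16.
16·0.8080354790 = 12.9285676640; subtract 0.8105517055 → 12.1180159585
Extrapolated: 12.1180159585 / 15 = 0.8078677306
Correction |R − A(h/2)| = 1.677e-04; gap |A(h/2) − A(h)| = 2.516e-03.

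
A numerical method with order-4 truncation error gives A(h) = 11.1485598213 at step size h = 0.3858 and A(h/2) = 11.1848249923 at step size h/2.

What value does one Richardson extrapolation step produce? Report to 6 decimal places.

Order 4 gives 2^r = 16 and 2^r − 1 = 15.
16×11.1848249923 − 11.1485598213 = 167.8086400555
Denominator 16 − 1 = 15.
So the Richardson estimate is 11.1872426704.
Shift from A(h/2): +0.0024176781.

11.187243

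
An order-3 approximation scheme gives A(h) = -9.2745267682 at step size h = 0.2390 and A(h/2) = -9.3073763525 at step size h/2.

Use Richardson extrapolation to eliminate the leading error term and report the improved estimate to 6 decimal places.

-9.312069

r = 3, so 2^r = 8.
8·(-9.3073763525) = -74.4590108200; subtract (-9.2745267682) → -65.1844840518
Divide by 2^3 − 1 = 7.
So the Richardson estimate is -9.3120691503.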